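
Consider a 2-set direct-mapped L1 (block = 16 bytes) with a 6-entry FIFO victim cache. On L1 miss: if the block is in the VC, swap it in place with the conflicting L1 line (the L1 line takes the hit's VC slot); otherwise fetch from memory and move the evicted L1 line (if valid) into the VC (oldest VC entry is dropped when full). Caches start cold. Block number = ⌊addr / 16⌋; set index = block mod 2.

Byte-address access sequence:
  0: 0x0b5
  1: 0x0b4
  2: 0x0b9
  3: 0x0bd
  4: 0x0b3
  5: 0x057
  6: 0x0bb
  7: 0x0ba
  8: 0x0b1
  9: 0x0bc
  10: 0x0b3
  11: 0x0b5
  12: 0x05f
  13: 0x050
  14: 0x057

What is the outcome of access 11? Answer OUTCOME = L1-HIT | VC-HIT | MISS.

#0 0xb5→b11/s1 MISS; vc=[]
#1 0xb4→b11/s1 L1-HIT; vc=[]
#2 0xb9→b11/s1 L1-HIT; vc=[]
#3 0xbd→b11/s1 L1-HIT; vc=[]
#4 0xb3→b11/s1 L1-HIT; vc=[]
#5 0x57→b5/s1 MISS; vc=[11]
#6 0xbb→b11/s1 VC-HIT; vc=[5]
#7 0xba→b11/s1 L1-HIT; vc=[5]
#8 0xb1→b11/s1 L1-HIT; vc=[5]
#9 0xbc→b11/s1 L1-HIT; vc=[5]
#10 0xb3→b11/s1 L1-HIT; vc=[5]
#11 0xb5→b11/s1 L1-HIT; vc=[5]
#12 0x5f→b5/s1 VC-HIT; vc=[11]
#13 0x50→b5/s1 L1-HIT; vc=[11]
#14 0x57→b5/s1 L1-HIT; vc=[11]

OUTCOME = L1-HIT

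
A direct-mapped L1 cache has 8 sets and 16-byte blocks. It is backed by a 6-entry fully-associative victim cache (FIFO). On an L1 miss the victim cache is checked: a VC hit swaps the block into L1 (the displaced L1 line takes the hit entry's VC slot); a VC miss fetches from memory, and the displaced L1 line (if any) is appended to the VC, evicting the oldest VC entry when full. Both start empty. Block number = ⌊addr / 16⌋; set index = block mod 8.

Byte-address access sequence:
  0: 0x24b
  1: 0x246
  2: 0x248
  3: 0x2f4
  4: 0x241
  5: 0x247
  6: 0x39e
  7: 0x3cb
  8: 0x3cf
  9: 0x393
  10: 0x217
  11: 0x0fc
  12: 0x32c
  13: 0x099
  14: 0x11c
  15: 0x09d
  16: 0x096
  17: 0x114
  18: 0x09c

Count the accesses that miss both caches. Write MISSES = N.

0: 0x24b (blk 36, set 4) → MISS  vc=[]
1: 0x246 (blk 36, set 4) → L1-HIT  vc=[]
2: 0x248 (blk 36, set 4) → L1-HIT  vc=[]
3: 0x2f4 (blk 47, set 7) → MISS  vc=[]
4: 0x241 (blk 36, set 4) → L1-HIT  vc=[]
5: 0x247 (blk 36, set 4) → L1-HIT  vc=[]
6: 0x39e (blk 57, set 1) → MISS  vc=[]
7: 0x3cb (blk 60, set 4) → MISS  vc=[36]
8: 0x3cf (blk 60, set 4) → L1-HIT  vc=[36]
9: 0x393 (blk 57, set 1) → L1-HIT  vc=[36]
10: 0x217 (blk 33, set 1) → MISS  vc=[36, 57]
11: 0xfc (blk 15, set 7) → MISS  vc=[36, 57, 47]
12: 0x32c (blk 50, set 2) → MISS  vc=[36, 57, 47]
13: 0x99 (blk 9, set 1) → MISS  vc=[36, 57, 47, 33]
14: 0x11c (blk 17, set 1) → MISS  vc=[36, 57, 47, 33, 9]
15: 0x9d (blk 9, set 1) → VC-HIT  vc=[36, 57, 47, 33, 17]
16: 0x96 (blk 9, set 1) → L1-HIT  vc=[36, 57, 47, 33, 17]
17: 0x114 (blk 17, set 1) → VC-HIT  vc=[36, 57, 47, 33, 9]
18: 0x9c (blk 9, set 1) → VC-HIT  vc=[36, 57, 47, 33, 17]

MISSES = 9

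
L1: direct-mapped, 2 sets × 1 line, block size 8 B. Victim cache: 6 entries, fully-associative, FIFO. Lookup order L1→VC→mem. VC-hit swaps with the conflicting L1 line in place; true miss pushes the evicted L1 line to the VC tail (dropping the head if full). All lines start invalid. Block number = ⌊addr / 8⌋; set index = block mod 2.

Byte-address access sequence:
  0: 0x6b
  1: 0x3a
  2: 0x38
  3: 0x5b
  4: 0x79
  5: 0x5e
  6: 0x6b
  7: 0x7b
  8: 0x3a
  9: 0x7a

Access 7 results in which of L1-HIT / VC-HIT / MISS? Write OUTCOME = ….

OUTCOME = VC-HIT

  [0] addr=0x6b blk=13 s=1: MISS | VC []
  [1] addr=0x3a blk=7 s=1: MISS | VC [13]
  [2] addr=0x38 blk=7 s=1: L1-HIT | VC [13]
  [3] addr=0x5b blk=11 s=1: MISS | VC [13, 7]
  [4] addr=0x79 blk=15 s=1: MISS | VC [13, 7, 11]
  [5] addr=0x5e blk=11 s=1: VC-HIT | VC [13, 7, 15]
  [6] addr=0x6b blk=13 s=1: VC-HIT | VC [11, 7, 15]
  [7] addr=0x7b blk=15 s=1: VC-HIT | VC [11, 7, 13]
  [8] addr=0x3a blk=7 s=1: VC-HIT | VC [11, 15, 13]
  [9] addr=0x7a blk=15 s=1: VC-HIT | VC [11, 7, 13]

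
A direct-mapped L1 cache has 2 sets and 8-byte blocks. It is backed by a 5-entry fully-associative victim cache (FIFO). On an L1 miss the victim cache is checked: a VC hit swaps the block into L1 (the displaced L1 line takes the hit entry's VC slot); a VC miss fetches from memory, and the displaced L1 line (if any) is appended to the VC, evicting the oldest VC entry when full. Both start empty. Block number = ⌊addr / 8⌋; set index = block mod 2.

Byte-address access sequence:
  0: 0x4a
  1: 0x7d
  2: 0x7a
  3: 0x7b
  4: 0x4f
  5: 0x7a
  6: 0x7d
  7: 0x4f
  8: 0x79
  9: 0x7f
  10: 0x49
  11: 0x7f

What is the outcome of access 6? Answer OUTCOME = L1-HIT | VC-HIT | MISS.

OUTCOME = L1-HIT

#0 0x4a→b9/s1 MISS; vc=[]
#1 0x7d→b15/s1 MISS; vc=[9]
#2 0x7a→b15/s1 L1-HIT; vc=[9]
#3 0x7b→b15/s1 L1-HIT; vc=[9]
#4 0x4f→b9/s1 VC-HIT; vc=[15]
#5 0x7a→b15/s1 VC-HIT; vc=[9]
#6 0x7d→b15/s1 L1-HIT; vc=[9]
#7 0x4f→b9/s1 VC-HIT; vc=[15]
#8 0x79→b15/s1 VC-HIT; vc=[9]
#9 0x7f→b15/s1 L1-HIT; vc=[9]
#10 0x49→b9/s1 VC-HIT; vc=[15]
#11 0x7f→b15/s1 VC-HIT; vc=[9]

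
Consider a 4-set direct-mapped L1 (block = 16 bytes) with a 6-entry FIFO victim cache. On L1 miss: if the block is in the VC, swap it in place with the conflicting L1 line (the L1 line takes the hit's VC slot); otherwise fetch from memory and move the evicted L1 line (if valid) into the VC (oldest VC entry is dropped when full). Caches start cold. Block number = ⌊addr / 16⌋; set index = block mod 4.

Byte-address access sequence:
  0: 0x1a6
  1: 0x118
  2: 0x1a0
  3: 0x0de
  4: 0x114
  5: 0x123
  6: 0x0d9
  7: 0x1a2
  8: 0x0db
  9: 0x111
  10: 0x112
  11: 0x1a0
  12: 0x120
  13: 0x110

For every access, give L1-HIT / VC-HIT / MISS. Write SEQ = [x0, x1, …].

  [0] addr=0x1a6 blk=26 s=2: MISS | VC []
  [1] addr=0x118 blk=17 s=1: MISS | VC []
  [2] addr=0x1a0 blk=26 s=2: L1-HIT | VC []
  [3] addr=0xde blk=13 s=1: MISS | VC [17]
  [4] addr=0x114 blk=17 s=1: VC-HIT | VC [13]
  [5] addr=0x123 blk=18 s=2: MISS | VC [13, 26]
  [6] addr=0xd9 blk=13 s=1: VC-HIT | VC [17, 26]
  [7] addr=0x1a2 blk=26 s=2: VC-HIT | VC [17, 18]
  [8] addr=0xdb blk=13 s=1: L1-HIT | VC [17, 18]
  [9] addr=0x111 blk=17 s=1: VC-HIT | VC [13, 18]
  [10] addr=0x112 blk=17 s=1: L1-HIT | VC [13, 18]
  [11] addr=0x1a0 blk=26 s=2: L1-HIT | VC [13, 18]
  [12] addr=0x120 blk=18 s=2: VC-HIT | VC [13, 26]
  [13] addr=0x110 blk=17 s=1: L1-HIT | VC [13, 26]

SEQ = [MISS, MISS, L1-HIT, MISS, VC-HIT, MISS, VC-HIT, VC-HIT, L1-HIT, VC-HIT, L1-HIT, L1-HIT, VC-HIT, L1-HIT]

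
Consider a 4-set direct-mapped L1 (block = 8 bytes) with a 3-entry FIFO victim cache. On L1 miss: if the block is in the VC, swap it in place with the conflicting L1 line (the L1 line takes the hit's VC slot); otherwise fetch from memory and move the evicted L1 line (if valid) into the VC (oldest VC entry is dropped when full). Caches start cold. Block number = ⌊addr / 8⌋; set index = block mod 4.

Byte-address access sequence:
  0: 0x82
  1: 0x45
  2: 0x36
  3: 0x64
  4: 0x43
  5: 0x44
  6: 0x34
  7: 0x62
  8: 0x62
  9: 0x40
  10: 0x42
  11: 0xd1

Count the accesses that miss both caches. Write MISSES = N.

MISSES = 5

#0 0x82→b16/s0 MISS; vc=[]
#1 0x45→b8/s0 MISS; vc=[16]
#2 0x36→b6/s2 MISS; vc=[16]
#3 0x64→b12/s0 MISS; vc=[16,8]
#4 0x43→b8/s0 VC-HIT; vc=[16,12]
#5 0x44→b8/s0 L1-HIT; vc=[16,12]
#6 0x34→b6/s2 L1-HIT; vc=[16,12]
#7 0x62→b12/s0 VC-HIT; vc=[16,8]
#8 0x62→b12/s0 L1-HIT; vc=[16,8]
#9 0x40→b8/s0 VC-HIT; vc=[16,12]
#10 0x42→b8/s0 L1-HIT; vc=[16,12]
#11 0xd1→b26/s2 MISS; vc=[16,12,6]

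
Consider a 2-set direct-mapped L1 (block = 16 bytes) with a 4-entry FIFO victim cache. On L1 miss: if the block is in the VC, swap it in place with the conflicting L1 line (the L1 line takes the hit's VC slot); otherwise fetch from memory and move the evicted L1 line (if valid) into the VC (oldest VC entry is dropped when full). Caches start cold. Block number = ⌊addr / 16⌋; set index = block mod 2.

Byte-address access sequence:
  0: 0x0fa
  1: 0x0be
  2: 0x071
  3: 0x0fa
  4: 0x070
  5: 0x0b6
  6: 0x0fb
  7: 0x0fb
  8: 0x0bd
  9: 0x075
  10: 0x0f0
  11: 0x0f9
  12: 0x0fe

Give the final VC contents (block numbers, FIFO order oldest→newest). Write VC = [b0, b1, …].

#0 0xfa→b15/s1 MISS; vc=[]
#1 0xbe→b11/s1 MISS; vc=[15]
#2 0x71→b7/s1 MISS; vc=[15,11]
#3 0xfa→b15/s1 VC-HIT; vc=[7,11]
#4 0x70→b7/s1 VC-HIT; vc=[15,11]
#5 0xb6→b11/s1 VC-HIT; vc=[15,7]
#6 0xfb→b15/s1 VC-HIT; vc=[11,7]
#7 0xfb→b15/s1 L1-HIT; vc=[11,7]
#8 0xbd→b11/s1 VC-HIT; vc=[15,7]
#9 0x75→b7/s1 VC-HIT; vc=[15,11]
#10 0xf0→b15/s1 VC-HIT; vc=[7,11]
#11 0xf9→b15/s1 L1-HIT; vc=[7,11]
#12 0xfe→b15/s1 L1-HIT; vc=[7,11]

VC = [7, 11]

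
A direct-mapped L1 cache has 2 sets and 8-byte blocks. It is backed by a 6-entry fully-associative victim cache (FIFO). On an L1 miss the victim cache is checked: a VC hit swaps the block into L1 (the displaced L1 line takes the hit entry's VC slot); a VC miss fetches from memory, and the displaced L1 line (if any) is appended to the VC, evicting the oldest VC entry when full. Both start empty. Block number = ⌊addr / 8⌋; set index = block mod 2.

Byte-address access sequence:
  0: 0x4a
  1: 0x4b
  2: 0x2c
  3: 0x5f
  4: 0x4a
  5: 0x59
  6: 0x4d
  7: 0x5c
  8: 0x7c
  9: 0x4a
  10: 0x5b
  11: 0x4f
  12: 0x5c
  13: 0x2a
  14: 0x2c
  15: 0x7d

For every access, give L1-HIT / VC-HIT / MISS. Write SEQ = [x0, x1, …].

#0 0x4a→b9/s1 MISS; vc=[]
#1 0x4b→b9/s1 L1-HIT; vc=[]
#2 0x2c→b5/s1 MISS; vc=[9]
#3 0x5f→b11/s1 MISS; vc=[9,5]
#4 0x4a→b9/s1 VC-HIT; vc=[11,5]
#5 0x59→b11/s1 VC-HIT; vc=[9,5]
#6 0x4d→b9/s1 VC-HIT; vc=[11,5]
#7 0x5c→b11/s1 VC-HIT; vc=[9,5]
#8 0x7c→b15/s1 MISS; vc=[9,5,11]
#9 0x4a→b9/s1 VC-HIT; vc=[15,5,11]
#10 0x5b→b11/s1 VC-HIT; vc=[15,5,9]
#11 0x4f→b9/s1 VC-HIT; vc=[15,5,11]
#12 0x5c→b11/s1 VC-HIT; vc=[15,5,9]
#13 0x2a→b5/s1 VC-HIT; vc=[15,11,9]
#14 0x2c→b5/s1 L1-HIT; vc=[15,11,9]
#15 0x7d→b15/s1 VC-HIT; vc=[5,11,9]

SEQ = [MISS, L1-HIT, MISS, MISS, VC-HIT, VC-HIT, VC-HIT, VC-HIT, MISS, VC-HIT, VC-HIT, VC-HIT, VC-HIT, VC-HIT, L1-HIT, VC-HIT]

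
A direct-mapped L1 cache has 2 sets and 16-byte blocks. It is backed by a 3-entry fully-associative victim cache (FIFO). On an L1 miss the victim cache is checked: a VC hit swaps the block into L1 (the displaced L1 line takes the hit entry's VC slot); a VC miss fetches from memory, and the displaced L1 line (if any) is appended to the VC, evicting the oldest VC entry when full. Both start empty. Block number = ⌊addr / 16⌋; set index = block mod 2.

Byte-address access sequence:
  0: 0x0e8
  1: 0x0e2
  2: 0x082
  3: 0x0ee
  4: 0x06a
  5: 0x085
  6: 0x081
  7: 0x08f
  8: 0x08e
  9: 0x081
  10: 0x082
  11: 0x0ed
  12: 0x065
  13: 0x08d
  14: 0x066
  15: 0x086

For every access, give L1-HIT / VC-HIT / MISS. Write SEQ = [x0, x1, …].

SEQ = [MISS, L1-HIT, MISS, VC-HIT, MISS, VC-HIT, L1-HIT, L1-HIT, L1-HIT, L1-HIT, L1-HIT, VC-HIT, VC-HIT, VC-HIT, VC-HIT, VC-HIT]

  [0] addr=0xe8 blk=14 s=0: MISS | VC []
  [1] addr=0xe2 blk=14 s=0: L1-HIT | VC []
  [2] addr=0x82 blk=8 s=0: MISS | VC [14]
  [3] addr=0xee blk=14 s=0: VC-HIT | VC [8]
  [4] addr=0x6a blk=6 s=0: MISS | VC [8, 14]
  [5] addr=0x85 blk=8 s=0: VC-HIT | VC [6, 14]
  [6] addr=0x81 blk=8 s=0: L1-HIT | VC [6, 14]
  [7] addr=0x8f blk=8 s=0: L1-HIT | VC [6, 14]
  [8] addr=0x8e blk=8 s=0: L1-HIT | VC [6, 14]
  [9] addr=0x81 blk=8 s=0: L1-HIT | VC [6, 14]
  [10] addr=0x82 blk=8 s=0: L1-HIT | VC [6, 14]
  [11] addr=0xed blk=14 s=0: VC-HIT | VC [6, 8]
  [12] addr=0x65 blk=6 s=0: VC-HIT | VC [14, 8]
  [13] addr=0x8d blk=8 s=0: VC-HIT | VC [14, 6]
  [14] addr=0x66 blk=6 s=0: VC-HIT | VC [14, 8]
  [15] addr=0x86 blk=8 s=0: VC-HIT | VC [14, 6]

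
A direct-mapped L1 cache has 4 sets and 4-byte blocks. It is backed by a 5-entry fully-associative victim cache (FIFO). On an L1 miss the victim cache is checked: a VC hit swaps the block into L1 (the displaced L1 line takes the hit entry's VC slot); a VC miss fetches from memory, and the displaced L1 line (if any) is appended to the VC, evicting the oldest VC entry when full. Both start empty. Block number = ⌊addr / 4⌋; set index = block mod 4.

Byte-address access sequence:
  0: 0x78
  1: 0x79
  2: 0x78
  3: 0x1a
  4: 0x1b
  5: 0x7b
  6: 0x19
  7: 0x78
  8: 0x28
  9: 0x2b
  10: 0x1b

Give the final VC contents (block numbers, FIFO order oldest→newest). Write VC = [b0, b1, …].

#0 0x78→b30/s2 MISS; vc=[]
#1 0x79→b30/s2 L1-HIT; vc=[]
#2 0x78→b30/s2 L1-HIT; vc=[]
#3 0x1a→b6/s2 MISS; vc=[30]
#4 0x1b→b6/s2 L1-HIT; vc=[30]
#5 0x7b→b30/s2 VC-HIT; vc=[6]
#6 0x19→b6/s2 VC-HIT; vc=[30]
#7 0x78→b30/s2 VC-HIT; vc=[6]
#8 0x28→b10/s2 MISS; vc=[6,30]
#9 0x2b→b10/s2 L1-HIT; vc=[6,30]
#10 0x1b→b6/s2 VC-HIT; vc=[10,30]

VC = [10, 30]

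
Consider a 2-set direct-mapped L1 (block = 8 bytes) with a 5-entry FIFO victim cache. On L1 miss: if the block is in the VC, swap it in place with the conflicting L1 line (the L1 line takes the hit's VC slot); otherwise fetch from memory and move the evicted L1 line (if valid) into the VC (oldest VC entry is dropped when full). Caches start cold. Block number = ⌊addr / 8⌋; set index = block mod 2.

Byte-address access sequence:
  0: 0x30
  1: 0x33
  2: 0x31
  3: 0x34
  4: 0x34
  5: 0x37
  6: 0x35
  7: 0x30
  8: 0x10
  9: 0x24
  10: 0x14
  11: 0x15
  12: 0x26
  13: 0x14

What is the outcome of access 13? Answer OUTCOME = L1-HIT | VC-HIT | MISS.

#0 0x30→b6/s0 MISS; vc=[]
#1 0x33→b6/s0 L1-HIT; vc=[]
#2 0x31→b6/s0 L1-HIT; vc=[]
#3 0x34→b6/s0 L1-HIT; vc=[]
#4 0x34→b6/s0 L1-HIT; vc=[]
#5 0x37→b6/s0 L1-HIT; vc=[]
#6 0x35→b6/s0 L1-HIT; vc=[]
#7 0x30→b6/s0 L1-HIT; vc=[]
#8 0x10→b2/s0 MISS; vc=[6]
#9 0x24→b4/s0 MISS; vc=[6,2]
#10 0x14→b2/s0 VC-HIT; vc=[6,4]
#11 0x15→b2/s0 L1-HIT; vc=[6,4]
#12 0x26→b4/s0 VC-HIT; vc=[6,2]
#13 0x14→b2/s0 VC-HIT; vc=[6,4]

OUTCOME = VC-HIT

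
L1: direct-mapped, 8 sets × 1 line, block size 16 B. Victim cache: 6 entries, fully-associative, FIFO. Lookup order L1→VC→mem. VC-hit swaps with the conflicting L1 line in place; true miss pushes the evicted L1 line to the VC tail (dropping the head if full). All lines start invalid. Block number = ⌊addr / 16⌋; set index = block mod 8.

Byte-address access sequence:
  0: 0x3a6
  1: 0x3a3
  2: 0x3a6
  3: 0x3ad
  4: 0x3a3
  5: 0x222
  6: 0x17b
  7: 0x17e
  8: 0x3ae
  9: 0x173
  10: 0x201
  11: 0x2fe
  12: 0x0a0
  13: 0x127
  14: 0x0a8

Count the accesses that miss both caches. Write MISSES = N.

MISSES = 7

#0 0x3a6→b58/s2 MISS; vc=[]
#1 0x3a3→b58/s2 L1-HIT; vc=[]
#2 0x3a6→b58/s2 L1-HIT; vc=[]
#3 0x3ad→b58/s2 L1-HIT; vc=[]
#4 0x3a3→b58/s2 L1-HIT; vc=[]
#5 0x222→b34/s2 MISS; vc=[58]
#6 0x17b→b23/s7 MISS; vc=[58]
#7 0x17e→b23/s7 L1-HIT; vc=[58]
#8 0x3ae→b58/s2 VC-HIT; vc=[34]
#9 0x173→b23/s7 L1-HIT; vc=[34]
#10 0x201→b32/s0 MISS; vc=[34]
#11 0x2fe→b47/s7 MISS; vc=[34,23]
#12 0xa0→b10/s2 MISS; vc=[34,23,58]
#13 0x127→b18/s2 MISS; vc=[34,23,58,10]
#14 0xa8→b10/s2 VC-HIT; vc=[34,23,58,18]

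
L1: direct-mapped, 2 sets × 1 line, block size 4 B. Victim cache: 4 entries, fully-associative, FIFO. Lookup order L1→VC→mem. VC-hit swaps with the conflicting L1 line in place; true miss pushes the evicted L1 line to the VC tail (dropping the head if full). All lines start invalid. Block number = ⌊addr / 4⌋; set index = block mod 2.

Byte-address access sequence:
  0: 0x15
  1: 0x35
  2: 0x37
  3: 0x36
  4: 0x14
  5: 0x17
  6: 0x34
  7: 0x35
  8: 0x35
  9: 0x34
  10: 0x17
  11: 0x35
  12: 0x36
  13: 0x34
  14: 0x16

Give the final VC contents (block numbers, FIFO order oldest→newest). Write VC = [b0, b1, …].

VC = [13]

0: 0x15 (blk 5, set 1) → MISS  vc=[]
1: 0x35 (blk 13, set 1) → MISS  vc=[5]
2: 0x37 (blk 13, set 1) → L1-HIT  vc=[5]
3: 0x36 (blk 13, set 1) → L1-HIT  vc=[5]
4: 0x14 (blk 5, set 1) → VC-HIT  vc=[13]
5: 0x17 (blk 5, set 1) → L1-HIT  vc=[13]
6: 0x34 (blk 13, set 1) → VC-HIT  vc=[5]
7: 0x35 (blk 13, set 1) → L1-HIT  vc=[5]
8: 0x35 (blk 13, set 1) → L1-HIT  vc=[5]
9: 0x34 (blk 13, set 1) → L1-HIT  vc=[5]
10: 0x17 (blk 5, set 1) → VC-HIT  vc=[13]
11: 0x35 (blk 13, set 1) → VC-HIT  vc=[5]
12: 0x36 (blk 13, set 1) → L1-HIT  vc=[5]
13: 0x34 (blk 13, set 1) → L1-HIT  vc=[5]
14: 0x16 (blk 5, set 1) → VC-HIT  vc=[13]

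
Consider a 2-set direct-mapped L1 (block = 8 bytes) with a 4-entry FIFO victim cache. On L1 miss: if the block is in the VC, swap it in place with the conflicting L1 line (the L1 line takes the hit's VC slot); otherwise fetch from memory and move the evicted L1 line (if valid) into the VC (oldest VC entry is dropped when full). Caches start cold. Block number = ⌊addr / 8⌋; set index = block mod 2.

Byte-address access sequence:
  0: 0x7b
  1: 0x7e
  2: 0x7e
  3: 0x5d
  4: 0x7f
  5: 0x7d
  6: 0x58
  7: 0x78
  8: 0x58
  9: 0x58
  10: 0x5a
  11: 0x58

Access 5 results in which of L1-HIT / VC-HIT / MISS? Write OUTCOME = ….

  [0] addr=0x7b blk=15 s=1: MISS | VC []
  [1] addr=0x7e blk=15 s=1: L1-HIT | VC []
  [2] addr=0x7e blk=15 s=1: L1-HIT | VC []
  [3] addr=0x5d blk=11 s=1: MISS | VC [15]
  [4] addr=0x7f blk=15 s=1: VC-HIT | VC [11]
  [5] addr=0x7d blk=15 s=1: L1-HIT | VC [11]
  [6] addr=0x58 blk=11 s=1: VC-HIT | VC [15]
  [7] addr=0x78 blk=15 s=1: VC-HIT | VC [11]
  [8] addr=0x58 blk=11 s=1: VC-HIT | VC [15]
  [9] addr=0x58 blk=11 s=1: L1-HIT | VC [15]
  [10] addr=0x5a blk=11 s=1: L1-HIT | VC [15]
  [11] addr=0x58 blk=11 s=1: L1-HIT | VC [15]

OUTCOME = L1-HIT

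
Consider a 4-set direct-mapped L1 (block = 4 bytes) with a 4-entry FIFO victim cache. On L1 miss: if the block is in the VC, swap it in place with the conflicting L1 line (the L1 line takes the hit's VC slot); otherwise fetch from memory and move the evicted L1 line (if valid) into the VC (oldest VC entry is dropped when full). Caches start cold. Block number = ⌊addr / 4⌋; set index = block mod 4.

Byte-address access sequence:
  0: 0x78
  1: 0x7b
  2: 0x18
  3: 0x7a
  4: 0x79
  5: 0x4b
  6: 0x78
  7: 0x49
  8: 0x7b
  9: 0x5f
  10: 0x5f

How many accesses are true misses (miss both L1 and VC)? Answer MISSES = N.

MISSES = 4

#0 0x78→b30/s2 MISS; vc=[]
#1 0x7b→b30/s2 L1-HIT; vc=[]
#2 0x18→b6/s2 MISS; vc=[30]
#3 0x7a→b30/s2 VC-HIT; vc=[6]
#4 0x79→b30/s2 L1-HIT; vc=[6]
#5 0x4b→b18/s2 MISS; vc=[6,30]
#6 0x78→b30/s2 VC-HIT; vc=[6,18]
#7 0x49→b18/s2 VC-HIT; vc=[6,30]
#8 0x7b→b30/s2 VC-HIT; vc=[6,18]
#9 0x5f→b23/s3 MISS; vc=[6,18]
#10 0x5f→b23/s3 L1-HIT; vc=[6,18]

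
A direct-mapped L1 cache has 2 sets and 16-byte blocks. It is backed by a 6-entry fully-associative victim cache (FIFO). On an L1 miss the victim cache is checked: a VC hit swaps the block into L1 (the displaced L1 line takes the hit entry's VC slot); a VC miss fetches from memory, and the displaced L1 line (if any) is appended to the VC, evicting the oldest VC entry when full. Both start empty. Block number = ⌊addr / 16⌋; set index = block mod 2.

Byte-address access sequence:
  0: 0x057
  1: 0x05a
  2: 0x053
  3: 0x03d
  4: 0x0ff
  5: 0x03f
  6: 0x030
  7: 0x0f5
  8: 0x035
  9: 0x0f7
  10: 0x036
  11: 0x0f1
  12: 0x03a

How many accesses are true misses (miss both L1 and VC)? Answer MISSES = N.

MISSES = 3

#0 0x57→b5/s1 MISS; vc=[]
#1 0x5a→b5/s1 L1-HIT; vc=[]
#2 0x53→b5/s1 L1-HIT; vc=[]
#3 0x3d→b3/s1 MISS; vc=[5]
#4 0xff→b15/s1 MISS; vc=[5,3]
#5 0x3f→b3/s1 VC-HIT; vc=[5,15]
#6 0x30→b3/s1 L1-HIT; vc=[5,15]
#7 0xf5→b15/s1 VC-HIT; vc=[5,3]
#8 0x35→b3/s1 VC-HIT; vc=[5,15]
#9 0xf7→b15/s1 VC-HIT; vc=[5,3]
#10 0x36→b3/s1 VC-HIT; vc=[5,15]
#11 0xf1→b15/s1 VC-HIT; vc=[5,3]
#12 0x3a→b3/s1 VC-HIT; vc=[5,15]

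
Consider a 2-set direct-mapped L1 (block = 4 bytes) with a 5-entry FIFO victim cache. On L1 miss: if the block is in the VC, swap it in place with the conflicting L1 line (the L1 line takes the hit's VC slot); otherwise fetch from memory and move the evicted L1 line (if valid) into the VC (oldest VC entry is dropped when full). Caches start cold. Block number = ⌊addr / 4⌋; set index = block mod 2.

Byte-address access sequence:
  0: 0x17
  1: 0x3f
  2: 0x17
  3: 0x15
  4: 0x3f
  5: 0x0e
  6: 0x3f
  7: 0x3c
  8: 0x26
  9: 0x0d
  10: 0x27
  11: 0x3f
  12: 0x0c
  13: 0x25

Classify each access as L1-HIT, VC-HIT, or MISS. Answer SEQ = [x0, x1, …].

SEQ = [MISS, MISS, VC-HIT, L1-HIT, VC-HIT, MISS, VC-HIT, L1-HIT, MISS, VC-HIT, VC-HIT, VC-HIT, VC-HIT, VC-HIT]

  [0] addr=0x17 blk=5 s=1: MISS | VC []
  [1] addr=0x3f blk=15 s=1: MISS | VC [5]
  [2] addr=0x17 blk=5 s=1: VC-HIT | VC [15]
  [3] addr=0x15 blk=5 s=1: L1-HIT | VC [15]
  [4] addr=0x3f blk=15 s=1: VC-HIT | VC [5]
  [5] addr=0xe blk=3 s=1: MISS | VC [5, 15]
  [6] addr=0x3f blk=15 s=1: VC-HIT | VC [5, 3]
  [7] addr=0x3c blk=15 s=1: L1-HIT | VC [5, 3]
  [8] addr=0x26 blk=9 s=1: MISS | VC [5, 3, 15]
  [9] addr=0xd blk=3 s=1: VC-HIT | VC [5, 9, 15]
  [10] addr=0x27 blk=9 s=1: VC-HIT | VC [5, 3, 15]
  [11] addr=0x3f blk=15 s=1: VC-HIT | VC [5, 3, 9]
  [12] addr=0xc blk=3 s=1: VC-HIT | VC [5, 15, 9]
  [13] addr=0x25 blk=9 s=1: VC-HIT | VC [5, 15, 3]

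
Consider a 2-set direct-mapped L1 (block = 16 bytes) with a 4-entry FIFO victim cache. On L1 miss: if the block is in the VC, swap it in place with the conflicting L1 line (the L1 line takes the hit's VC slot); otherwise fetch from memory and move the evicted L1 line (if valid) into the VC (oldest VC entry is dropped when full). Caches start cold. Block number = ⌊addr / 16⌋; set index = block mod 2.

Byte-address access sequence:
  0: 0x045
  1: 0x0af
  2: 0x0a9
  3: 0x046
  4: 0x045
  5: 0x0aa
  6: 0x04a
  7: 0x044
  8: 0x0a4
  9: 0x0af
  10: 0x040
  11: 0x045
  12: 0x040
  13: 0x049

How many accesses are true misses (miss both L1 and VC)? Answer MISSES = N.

0: 0x45 (blk 4, set 0) → MISS  vc=[]
1: 0xaf (blk 10, set 0) → MISS  vc=[4]
2: 0xa9 (blk 10, set 0) → L1-HIT  vc=[4]
3: 0x46 (blk 4, set 0) → VC-HIT  vc=[10]
4: 0x45 (blk 4, set 0) → L1-HIT  vc=[10]
5: 0xaa (blk 10, set 0) → VC-HIT  vc=[4]
6: 0x4a (blk 4, set 0) → VC-HIT  vc=[10]
7: 0x44 (blk 4, set 0) → L1-HIT  vc=[10]
8: 0xa4 (blk 10, set 0) → VC-HIT  vc=[4]
9: 0xaf (blk 10, set 0) → L1-HIT  vc=[4]
10: 0x40 (blk 4, set 0) → VC-HIT  vc=[10]
11: 0x45 (blk 4, set 0) → L1-HIT  vc=[10]
12: 0x40 (blk 4, set 0) → L1-HIT  vc=[10]
13: 0x49 (blk 4, set 0) → L1-HIT  vc=[10]

MISSES = 2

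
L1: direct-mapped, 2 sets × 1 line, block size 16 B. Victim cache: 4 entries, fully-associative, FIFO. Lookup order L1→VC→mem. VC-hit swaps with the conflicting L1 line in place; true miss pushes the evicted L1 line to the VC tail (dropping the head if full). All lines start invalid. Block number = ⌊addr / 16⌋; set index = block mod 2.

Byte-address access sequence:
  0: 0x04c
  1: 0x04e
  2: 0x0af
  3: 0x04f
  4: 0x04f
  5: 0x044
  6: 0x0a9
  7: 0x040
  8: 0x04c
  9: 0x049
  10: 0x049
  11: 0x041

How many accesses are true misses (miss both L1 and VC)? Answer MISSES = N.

MISSES = 2

0: 0x4c (blk 4, set 0) → MISS  vc=[]
1: 0x4e (blk 4, set 0) → L1-HIT  vc=[]
2: 0xaf (blk 10, set 0) → MISS  vc=[4]
3: 0x4f (blk 4, set 0) → VC-HIT  vc=[10]
4: 0x4f (blk 4, set 0) → L1-HIT  vc=[10]
5: 0x44 (blk 4, set 0) → L1-HIT  vc=[10]
6: 0xa9 (blk 10, set 0) → VC-HIT  vc=[4]
7: 0x40 (blk 4, set 0) → VC-HIT  vc=[10]
8: 0x4c (blk 4, set 0) → L1-HIT  vc=[10]
9: 0x49 (blk 4, set 0) → L1-HIT  vc=[10]
10: 0x49 (blk 4, set 0) → L1-HIT  vc=[10]
11: 0x41 (blk 4, set 0) → L1-HIT  vc=[10]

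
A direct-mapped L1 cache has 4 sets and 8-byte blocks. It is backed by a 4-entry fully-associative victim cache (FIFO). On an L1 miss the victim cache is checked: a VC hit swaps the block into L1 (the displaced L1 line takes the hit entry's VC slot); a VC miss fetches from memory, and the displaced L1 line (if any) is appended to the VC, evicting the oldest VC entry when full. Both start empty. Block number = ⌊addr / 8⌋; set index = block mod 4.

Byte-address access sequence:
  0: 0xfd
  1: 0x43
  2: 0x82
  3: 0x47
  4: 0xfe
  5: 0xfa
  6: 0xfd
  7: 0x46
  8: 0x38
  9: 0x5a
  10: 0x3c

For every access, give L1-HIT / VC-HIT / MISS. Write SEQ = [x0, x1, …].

SEQ = [MISS, MISS, MISS, VC-HIT, L1-HIT, L1-HIT, L1-HIT, L1-HIT, MISS, MISS, VC-HIT]

0: 0xfd (blk 31, set 3) → MISS  vc=[]
1: 0x43 (blk 8, set 0) → MISS  vc=[]
2: 0x82 (blk 16, set 0) → MISS  vc=[8]
3: 0x47 (blk 8, set 0) → VC-HIT  vc=[16]
4: 0xfe (blk 31, set 3) → L1-HIT  vc=[16]
5: 0xfa (blk 31, set 3) → L1-HIT  vc=[16]
6: 0xfd (blk 31, set 3) → L1-HIT  vc=[16]
7: 0x46 (blk 8, set 0) → L1-HIT  vc=[16]
8: 0x38 (blk 7, set 3) → MISS  vc=[16, 31]
9: 0x5a (blk 11, set 3) → MISS  vc=[16, 31, 7]
10: 0x3c (blk 7, set 3) → VC-HIT  vc=[16, 31, 11]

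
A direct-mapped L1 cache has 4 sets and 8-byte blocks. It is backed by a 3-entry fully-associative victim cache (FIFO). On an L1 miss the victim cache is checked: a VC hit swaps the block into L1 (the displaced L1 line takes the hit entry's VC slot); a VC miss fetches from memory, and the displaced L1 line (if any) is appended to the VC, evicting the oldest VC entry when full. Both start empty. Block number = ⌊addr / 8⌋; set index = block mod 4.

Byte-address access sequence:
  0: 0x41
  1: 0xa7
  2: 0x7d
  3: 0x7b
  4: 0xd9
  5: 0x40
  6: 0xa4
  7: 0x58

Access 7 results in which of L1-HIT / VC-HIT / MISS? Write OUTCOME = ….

#0 0x41→b8/s0 MISS; vc=[]
#1 0xa7→b20/s0 MISS; vc=[8]
#2 0x7d→b15/s3 MISS; vc=[8]
#3 0x7b→b15/s3 L1-HIT; vc=[8]
#4 0xd9→b27/s3 MISS; vc=[8,15]
#5 0x40→b8/s0 VC-HIT; vc=[20,15]
#6 0xa4→b20/s0 VC-HIT; vc=[8,15]
#7 0x58→b11/s3 MISS; vc=[8,15,27]

OUTCOME = MISS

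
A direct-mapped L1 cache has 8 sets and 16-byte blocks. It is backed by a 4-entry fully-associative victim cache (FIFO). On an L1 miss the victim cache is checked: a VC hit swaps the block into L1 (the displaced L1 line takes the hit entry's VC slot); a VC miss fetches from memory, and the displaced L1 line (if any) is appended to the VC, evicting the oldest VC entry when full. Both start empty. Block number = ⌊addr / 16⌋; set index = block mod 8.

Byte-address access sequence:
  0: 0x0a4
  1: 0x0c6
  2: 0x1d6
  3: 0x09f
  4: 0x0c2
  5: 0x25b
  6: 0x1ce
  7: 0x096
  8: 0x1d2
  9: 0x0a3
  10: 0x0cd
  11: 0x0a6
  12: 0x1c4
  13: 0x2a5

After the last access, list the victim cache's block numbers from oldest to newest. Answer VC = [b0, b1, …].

VC = [37, 12, 10]

#0 0xa4→b10/s2 MISS; vc=[]
#1 0xc6→b12/s4 MISS; vc=[]
#2 0x1d6→b29/s5 MISS; vc=[]
#3 0x9f→b9/s1 MISS; vc=[]
#4 0xc2→b12/s4 L1-HIT; vc=[]
#5 0x25b→b37/s5 MISS; vc=[29]
#6 0x1ce→b28/s4 MISS; vc=[29,12]
#7 0x96→b9/s1 L1-HIT; vc=[29,12]
#8 0x1d2→b29/s5 VC-HIT; vc=[37,12]
#9 0xa3→b10/s2 L1-HIT; vc=[37,12]
#10 0xcd→b12/s4 VC-HIT; vc=[37,28]
#11 0xa6→b10/s2 L1-HIT; vc=[37,28]
#12 0x1c4→b28/s4 VC-HIT; vc=[37,12]
#13 0x2a5→b42/s2 MISS; vc=[37,12,10]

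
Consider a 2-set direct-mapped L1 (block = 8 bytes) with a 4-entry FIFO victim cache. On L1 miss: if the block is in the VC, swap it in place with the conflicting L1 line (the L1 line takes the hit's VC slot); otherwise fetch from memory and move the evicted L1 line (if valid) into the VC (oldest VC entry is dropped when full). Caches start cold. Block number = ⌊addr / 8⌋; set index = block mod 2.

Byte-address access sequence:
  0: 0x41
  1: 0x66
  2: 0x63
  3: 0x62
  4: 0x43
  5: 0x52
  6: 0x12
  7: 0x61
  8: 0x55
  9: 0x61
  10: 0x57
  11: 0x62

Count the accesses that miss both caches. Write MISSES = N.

MISSES = 4

  [0] addr=0x41 blk=8 s=0: MISS | VC []
  [1] addr=0x66 blk=12 s=0: MISS | VC [8]
  [2] addr=0x63 blk=12 s=0: L1-HIT | VC [8]
  [3] addr=0x62 blk=12 s=0: L1-HIT | VC [8]
  [4] addr=0x43 blk=8 s=0: VC-HIT | VC [12]
  [5] addr=0x52 blk=10 s=0: MISS | VC [12, 8]
  [6] addr=0x12 blk=2 s=0: MISS | VC [12, 8, 10]
  [7] addr=0x61 blk=12 s=0: VC-HIT | VC [2, 8, 10]
  [8] addr=0x55 blk=10 s=0: VC-HIT | VC [2, 8, 12]
  [9] addr=0x61 blk=12 s=0: VC-HIT | VC [2, 8, 10]
  [10] addr=0x57 blk=10 s=0: VC-HIT | VC [2, 8, 12]
  [11] addr=0x62 blk=12 s=0: VC-HIT | VC [2, 8, 10]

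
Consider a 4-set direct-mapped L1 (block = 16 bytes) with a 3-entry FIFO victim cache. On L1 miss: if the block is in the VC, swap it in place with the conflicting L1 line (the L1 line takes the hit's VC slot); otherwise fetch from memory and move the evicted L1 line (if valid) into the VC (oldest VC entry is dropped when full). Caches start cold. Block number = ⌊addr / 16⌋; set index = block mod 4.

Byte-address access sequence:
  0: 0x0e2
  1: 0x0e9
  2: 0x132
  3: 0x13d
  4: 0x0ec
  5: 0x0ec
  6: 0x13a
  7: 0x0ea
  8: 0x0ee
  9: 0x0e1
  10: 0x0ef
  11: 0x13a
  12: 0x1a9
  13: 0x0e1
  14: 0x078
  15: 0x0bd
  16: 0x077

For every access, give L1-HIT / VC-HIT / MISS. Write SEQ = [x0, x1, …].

SEQ = [MISS, L1-HIT, MISS, L1-HIT, L1-HIT, L1-HIT, L1-HIT, L1-HIT, L1-HIT, L1-HIT, L1-HIT, L1-HIT, MISS, VC-HIT, MISS, MISS, VC-HIT]

#0 0xe2→b14/s2 MISS; vc=[]
#1 0xe9→b14/s2 L1-HIT; vc=[]
#2 0x132→b19/s3 MISS; vc=[]
#3 0x13d→b19/s3 L1-HIT; vc=[]
#4 0xec→b14/s2 L1-HIT; vc=[]
#5 0xec→b14/s2 L1-HIT; vc=[]
#6 0x13a→b19/s3 L1-HIT; vc=[]
#7 0xea→b14/s2 L1-HIT; vc=[]
#8 0xee→b14/s2 L1-HIT; vc=[]
#9 0xe1→b14/s2 L1-HIT; vc=[]
#10 0xef→b14/s2 L1-HIT; vc=[]
#11 0x13a→b19/s3 L1-HIT; vc=[]
#12 0x1a9→b26/s2 MISS; vc=[14]
#13 0xe1→b14/s2 VC-HIT; vc=[26]
#14 0x78→b7/s3 MISS; vc=[26,19]
#15 0xbd→b11/s3 MISS; vc=[26,19,7]
#16 0x77→b7/s3 VC-HIT; vc=[26,19,11]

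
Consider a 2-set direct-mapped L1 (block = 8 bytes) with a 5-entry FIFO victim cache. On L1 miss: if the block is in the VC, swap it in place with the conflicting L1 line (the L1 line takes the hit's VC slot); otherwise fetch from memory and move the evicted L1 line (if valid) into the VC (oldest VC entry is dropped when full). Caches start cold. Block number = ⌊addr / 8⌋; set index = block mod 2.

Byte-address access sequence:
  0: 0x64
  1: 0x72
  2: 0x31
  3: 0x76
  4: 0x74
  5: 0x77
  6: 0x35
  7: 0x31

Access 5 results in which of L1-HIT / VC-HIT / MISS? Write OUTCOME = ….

OUTCOME = L1-HIT

0: 0x64 (blk 12, set 0) → MISS  vc=[]
1: 0x72 (blk 14, set 0) → MISS  vc=[12]
2: 0x31 (blk 6, set 0) → MISS  vc=[12, 14]
3: 0x76 (blk 14, set 0) → VC-HIT  vc=[12, 6]
4: 0x74 (blk 14, set 0) → L1-HIT  vc=[12, 6]
5: 0x77 (blk 14, set 0) → L1-HIT  vc=[12, 6]
6: 0x35 (blk 6, set 0) → VC-HIT  vc=[12, 14]
7: 0x31 (blk 6, set 0) → L1-HIT  vc=[12, 14]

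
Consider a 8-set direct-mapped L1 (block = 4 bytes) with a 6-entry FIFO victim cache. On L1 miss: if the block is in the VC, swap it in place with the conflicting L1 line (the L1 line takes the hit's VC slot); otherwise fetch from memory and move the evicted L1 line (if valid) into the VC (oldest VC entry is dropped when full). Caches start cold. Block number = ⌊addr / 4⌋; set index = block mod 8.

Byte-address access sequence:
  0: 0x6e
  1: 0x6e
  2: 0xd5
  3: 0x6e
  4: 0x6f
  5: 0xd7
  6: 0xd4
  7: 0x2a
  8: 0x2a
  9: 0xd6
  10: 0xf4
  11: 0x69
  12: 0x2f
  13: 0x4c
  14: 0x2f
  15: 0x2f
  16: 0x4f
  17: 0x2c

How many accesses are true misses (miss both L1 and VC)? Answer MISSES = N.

#0 0x6e→b27/s3 MISS; vc=[]
#1 0x6e→b27/s3 L1-HIT; vc=[]
#2 0xd5→b53/s5 MISS; vc=[]
#3 0x6e→b27/s3 L1-HIT; vc=[]
#4 0x6f→b27/s3 L1-HIT; vc=[]
#5 0xd7→b53/s5 L1-HIT; vc=[]
#6 0xd4→b53/s5 L1-HIT; vc=[]
#7 0x2a→b10/s2 MISS; vc=[]
#8 0x2a→b10/s2 L1-HIT; vc=[]
#9 0xd6→b53/s5 L1-HIT; vc=[]
#10 0xf4→b61/s5 MISS; vc=[53]
#11 0x69→b26/s2 MISS; vc=[53,10]
#12 0x2f→b11/s3 MISS; vc=[53,10,27]
#13 0x4c→b19/s3 MISS; vc=[53,10,27,11]
#14 0x2f→b11/s3 VC-HIT; vc=[53,10,27,19]
#15 0x2f→b11/s3 L1-HIT; vc=[53,10,27,19]
#16 0x4f→b19/s3 VC-HIT; vc=[53,10,27,11]
#17 0x2c→b11/s3 VC-HIT; vc=[53,10,27,19]

MISSES = 7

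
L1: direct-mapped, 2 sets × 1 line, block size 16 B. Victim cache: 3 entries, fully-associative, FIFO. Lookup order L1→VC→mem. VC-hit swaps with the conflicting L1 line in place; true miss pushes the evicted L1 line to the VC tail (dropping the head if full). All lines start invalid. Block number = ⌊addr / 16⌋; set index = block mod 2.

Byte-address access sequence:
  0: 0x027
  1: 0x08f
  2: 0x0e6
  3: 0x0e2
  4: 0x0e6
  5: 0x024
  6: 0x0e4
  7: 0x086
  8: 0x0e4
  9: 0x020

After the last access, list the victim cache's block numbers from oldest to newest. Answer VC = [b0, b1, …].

VC = [14, 8]

  [0] addr=0x27 blk=2 s=0: MISS | VC []
  [1] addr=0x8f blk=8 s=0: MISS | VC [2]
  [2] addr=0xe6 blk=14 s=0: MISS | VC [2, 8]
  [3] addr=0xe2 blk=14 s=0: L1-HIT | VC [2, 8]
  [4] addr=0xe6 blk=14 s=0: L1-HIT | VC [2, 8]
  [5] addr=0x24 blk=2 s=0: VC-HIT | VC [14, 8]
  [6] addr=0xe4 blk=14 s=0: VC-HIT | VC [2, 8]
  [7] addr=0x86 blk=8 s=0: VC-HIT | VC [2, 14]
  [8] addr=0xe4 blk=14 s=0: VC-HIT | VC [2, 8]
  [9] addr=0x20 blk=2 s=0: VC-HIT | VC [14, 8]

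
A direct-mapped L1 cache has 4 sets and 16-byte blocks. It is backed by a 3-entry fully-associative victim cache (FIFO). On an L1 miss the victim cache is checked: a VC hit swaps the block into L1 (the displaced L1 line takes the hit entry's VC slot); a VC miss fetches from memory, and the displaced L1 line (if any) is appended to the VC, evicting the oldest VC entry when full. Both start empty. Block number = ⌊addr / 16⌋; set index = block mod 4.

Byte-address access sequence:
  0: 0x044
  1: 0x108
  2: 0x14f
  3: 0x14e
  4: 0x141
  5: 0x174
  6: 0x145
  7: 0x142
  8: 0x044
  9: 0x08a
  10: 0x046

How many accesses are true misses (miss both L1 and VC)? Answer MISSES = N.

  [0] addr=0x44 blk=4 s=0: MISS | VC []
  [1] addr=0x108 blk=16 s=0: MISS | VC [4]
  [2] addr=0x14f blk=20 s=0: MISS | VC [4, 16]
  [3] addr=0x14e blk=20 s=0: L1-HIT | VC [4, 16]
  [4] addr=0x141 blk=20 s=0: L1-HIT | VC [4, 16]
  [5] addr=0x174 blk=23 s=3: MISS | VC [4, 16]
  [6] addr=0x145 blk=20 s=0: L1-HIT | VC [4, 16]
  [7] addr=0x142 blk=20 s=0: L1-HIT | VC [4, 16]
  [8] addr=0x44 blk=4 s=0: VC-HIT | VC [20, 16]
  [9] addr=0x8a blk=8 s=0: MISS | VC [20, 16, 4]
  [10] addr=0x46 blk=4 s=0: VC-HIT | VC [20, 16, 8]

MISSES = 5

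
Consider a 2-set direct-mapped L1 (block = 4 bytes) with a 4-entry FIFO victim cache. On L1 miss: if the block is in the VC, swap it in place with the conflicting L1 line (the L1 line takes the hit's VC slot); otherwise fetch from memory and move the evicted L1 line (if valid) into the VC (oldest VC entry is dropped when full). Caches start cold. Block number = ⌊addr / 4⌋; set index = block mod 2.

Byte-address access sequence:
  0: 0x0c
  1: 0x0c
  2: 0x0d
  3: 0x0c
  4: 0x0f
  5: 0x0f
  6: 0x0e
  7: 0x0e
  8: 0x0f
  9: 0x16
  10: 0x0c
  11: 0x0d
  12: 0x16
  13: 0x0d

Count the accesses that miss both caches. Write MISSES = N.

0: 0xc (blk 3, set 1) → MISS  vc=[]
1: 0xc (blk 3, set 1) → L1-HIT  vc=[]
2: 0xd (blk 3, set 1) → L1-HIT  vc=[]
3: 0xc (blk 3, set 1) → L1-HIT  vc=[]
4: 0xf (blk 3, set 1) → L1-HIT  vc=[]
5: 0xf (blk 3, set 1) → L1-HIT  vc=[]
6: 0xe (blk 3, set 1) → L1-HIT  vc=[]
7: 0xe (blk 3, set 1) → L1-HIT  vc=[]
8: 0xf (blk 3, set 1) → L1-HIT  vc=[]
9: 0x16 (blk 5, set 1) → MISS  vc=[3]
10: 0xc (blk 3, set 1) → VC-HIT  vc=[5]
11: 0xd (blk 3, set 1) → L1-HIT  vc=[5]
12: 0x16 (blk 5, set 1) → VC-HIT  vc=[3]
13: 0xd (blk 3, set 1) → VC-HIT  vc=[5]

MISSES = 2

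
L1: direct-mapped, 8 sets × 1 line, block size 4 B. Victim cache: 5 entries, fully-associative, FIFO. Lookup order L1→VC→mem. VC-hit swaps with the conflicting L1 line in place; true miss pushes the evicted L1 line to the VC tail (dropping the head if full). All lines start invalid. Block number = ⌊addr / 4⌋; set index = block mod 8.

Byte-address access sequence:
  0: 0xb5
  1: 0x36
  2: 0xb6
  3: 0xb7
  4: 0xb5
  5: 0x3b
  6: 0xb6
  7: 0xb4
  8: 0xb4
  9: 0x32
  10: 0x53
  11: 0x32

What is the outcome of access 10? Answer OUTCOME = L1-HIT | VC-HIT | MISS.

#0 0xb5→b45/s5 MISS; vc=[]
#1 0x36→b13/s5 MISS; vc=[45]
#2 0xb6→b45/s5 VC-HIT; vc=[13]
#3 0xb7→b45/s5 L1-HIT; vc=[13]
#4 0xb5→b45/s5 L1-HIT; vc=[13]
#5 0x3b→b14/s6 MISS; vc=[13]
#6 0xb6→b45/s5 L1-HIT; vc=[13]
#7 0xb4→b45/s5 L1-HIT; vc=[13]
#8 0xb4→b45/s5 L1-HIT; vc=[13]
#9 0x32→b12/s4 MISS; vc=[13]
#10 0x53→b20/s4 MISS; vc=[13,12]
#11 0x32→b12/s4 VC-HIT; vc=[13,20]

OUTCOME = MISS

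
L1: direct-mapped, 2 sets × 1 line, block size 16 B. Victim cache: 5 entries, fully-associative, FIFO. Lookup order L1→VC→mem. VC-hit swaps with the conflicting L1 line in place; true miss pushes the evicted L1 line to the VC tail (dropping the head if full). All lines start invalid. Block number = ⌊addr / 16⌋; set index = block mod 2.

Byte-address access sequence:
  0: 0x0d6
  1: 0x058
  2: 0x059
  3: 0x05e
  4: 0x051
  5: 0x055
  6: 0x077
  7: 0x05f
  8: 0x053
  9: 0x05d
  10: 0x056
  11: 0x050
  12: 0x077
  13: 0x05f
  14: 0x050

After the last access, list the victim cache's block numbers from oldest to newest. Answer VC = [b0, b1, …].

  [0] addr=0xd6 blk=13 s=1: MISS | VC []
  [1] addr=0x58 blk=5 s=1: MISS | VC [13]
  [2] addr=0x59 blk=5 s=1: L1-HIT | VC [13]
  [3] addr=0x5e blk=5 s=1: L1-HIT | VC [13]
  [4] addr=0x51 blk=5 s=1: L1-HIT | VC [13]
  [5] addr=0x55 blk=5 s=1: L1-HIT | VC [13]
  [6] addr=0x77 blk=7 s=1: MISS | VC [13, 5]
  [7] addr=0x5f blk=5 s=1: VC-HIT | VC [13, 7]
  [8] addr=0x53 blk=5 s=1: L1-HIT | VC [13, 7]
  [9] addr=0x5d blk=5 s=1: L1-HIT | VC [13, 7]
  [10] addr=0x56 blk=5 s=1: L1-HIT | VC [13, 7]
  [11] addr=0x50 blk=5 s=1: L1-HIT | VC [13, 7]
  [12] addr=0x77 blk=7 s=1: VC-HIT | VC [13, 5]
  [13] addr=0x5f blk=5 s=1: VC-HIT | VC [13, 7]
  [14] addr=0x50 blk=5 s=1: L1-HIT | VC [13, 7]

VC = [13, 7]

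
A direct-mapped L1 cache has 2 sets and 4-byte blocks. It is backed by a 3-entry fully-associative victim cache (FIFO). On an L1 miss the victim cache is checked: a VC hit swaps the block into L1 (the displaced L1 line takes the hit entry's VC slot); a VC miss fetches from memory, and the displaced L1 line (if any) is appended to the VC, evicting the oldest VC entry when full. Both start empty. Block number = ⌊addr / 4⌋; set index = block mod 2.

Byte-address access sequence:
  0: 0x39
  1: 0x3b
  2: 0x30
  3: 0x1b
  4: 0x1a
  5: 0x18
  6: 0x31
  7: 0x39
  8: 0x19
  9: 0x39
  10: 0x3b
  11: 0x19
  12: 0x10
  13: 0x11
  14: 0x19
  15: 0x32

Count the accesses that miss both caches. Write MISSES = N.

  [0] addr=0x39 blk=14 s=0: MISS | VC []
  [1] addr=0x3b blk=14 s=0: L1-HIT | VC []
  [2] addr=0x30 blk=12 s=0: MISS | VC [14]
  [3] addr=0x1b blk=6 s=0: MISS | VC [14, 12]
  [4] addr=0x1a blk=6 s=0: L1-HIT | VC [14, 12]
  [5] addr=0x18 blk=6 s=0: L1-HIT | VC [14, 12]
  [6] addr=0x31 blk=12 s=0: VC-HIT | VC [14, 6]
  [7] addr=0x39 blk=14 s=0: VC-HIT | VC [12, 6]
  [8] addr=0x19 blk=6 s=0: VC-HIT | VC [12, 14]
  [9] addr=0x39 blk=14 s=0: VC-HIT | VC [12, 6]
  [10] addr=0x3b blk=14 s=0: L1-HIT | VC [12, 6]
  [11] addr=0x19 blk=6 s=0: VC-HIT | VC [12, 14]
  [12] addr=0x10 blk=4 s=0: MISS | VC [12, 14, 6]
  [13] addr=0x11 blk=4 s=0: L1-HIT | VC [12, 14, 6]
  [14] addr=0x19 blk=6 s=0: VC-HIT | VC [12, 14, 4]
  [15] addr=0x32 blk=12 s=0: VC-HIT | VC [6, 14, 4]

MISSES = 4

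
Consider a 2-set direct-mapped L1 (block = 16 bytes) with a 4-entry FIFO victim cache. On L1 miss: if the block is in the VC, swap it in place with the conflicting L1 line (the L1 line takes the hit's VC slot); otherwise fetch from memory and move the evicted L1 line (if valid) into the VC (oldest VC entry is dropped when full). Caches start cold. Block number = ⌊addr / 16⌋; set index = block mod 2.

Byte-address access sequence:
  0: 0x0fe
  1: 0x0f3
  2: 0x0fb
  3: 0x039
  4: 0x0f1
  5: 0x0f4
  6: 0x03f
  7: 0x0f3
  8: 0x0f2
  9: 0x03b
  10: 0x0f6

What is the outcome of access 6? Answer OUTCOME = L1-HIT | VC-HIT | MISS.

  [0] addr=0xfe blk=15 s=1: MISS | VC []
  [1] addr=0xf3 blk=15 s=1: L1-HIT | VC []
  [2] addr=0xfb blk=15 s=1: L1-HIT | VC []
  [3] addr=0x39 blk=3 s=1: MISS | VC [15]
  [4] addr=0xf1 blk=15 s=1: VC-HIT | VC [3]
  [5] addr=0xf4 blk=15 s=1: L1-HIT | VC [3]
  [6] addr=0x3f blk=3 s=1: VC-HIT | VC [15]
  [7] addr=0xf3 blk=15 s=1: VC-HIT | VC [3]
  [8] addr=0xf2 blk=15 s=1: L1-HIT | VC [3]
  [9] addr=0x3b blk=3 s=1: VC-HIT | VC [15]
  [10] addr=0xf6 blk=15 s=1: VC-HIT | VC [3]

OUTCOME = VC-HIT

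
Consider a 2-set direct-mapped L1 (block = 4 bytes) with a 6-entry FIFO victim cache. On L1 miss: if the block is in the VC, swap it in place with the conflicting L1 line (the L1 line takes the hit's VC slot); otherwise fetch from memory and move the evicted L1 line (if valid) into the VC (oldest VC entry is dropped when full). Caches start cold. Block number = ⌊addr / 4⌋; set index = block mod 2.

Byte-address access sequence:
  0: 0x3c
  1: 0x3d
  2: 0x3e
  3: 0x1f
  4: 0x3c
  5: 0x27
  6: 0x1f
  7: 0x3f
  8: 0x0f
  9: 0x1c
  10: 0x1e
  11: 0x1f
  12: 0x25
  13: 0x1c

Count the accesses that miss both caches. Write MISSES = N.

  [0] addr=0x3c blk=15 s=1: MISS | VC []
  [1] addr=0x3d blk=15 s=1: L1-HIT | VC []
  [2] addr=0x3e blk=15 s=1: L1-HIT | VC []
  [3] addr=0x1f blk=7 s=1: MISS | VC [15]
  [4] addr=0x3c blk=15 s=1: VC-HIT | VC [7]
  [5] addr=0x27 blk=9 s=1: MISS | VC [7, 15]
  [6] addr=0x1f blk=7 s=1: VC-HIT | VC [9, 15]
  [7] addr=0x3f blk=15 s=1: VC-HIT | VC [9, 7]
  [8] addr=0xf blk=3 s=1: MISS | VC [9, 7, 15]
  [9] addr=0x1c blk=7 s=1: VC-HIT | VC [9, 3, 15]
  [10] addr=0x1e blk=7 s=1: L1-HIT | VC [9, 3, 15]
  [11] addr=0x1f blk=7 s=1: L1-HIT | VC [9, 3, 15]
  [12] addr=0x25 blk=9 s=1: VC-HIT | VC [7, 3, 15]
  [13] addr=0x1c blk=7 s=1: VC-HIT | VC [9, 3, 15]

MISSES = 4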